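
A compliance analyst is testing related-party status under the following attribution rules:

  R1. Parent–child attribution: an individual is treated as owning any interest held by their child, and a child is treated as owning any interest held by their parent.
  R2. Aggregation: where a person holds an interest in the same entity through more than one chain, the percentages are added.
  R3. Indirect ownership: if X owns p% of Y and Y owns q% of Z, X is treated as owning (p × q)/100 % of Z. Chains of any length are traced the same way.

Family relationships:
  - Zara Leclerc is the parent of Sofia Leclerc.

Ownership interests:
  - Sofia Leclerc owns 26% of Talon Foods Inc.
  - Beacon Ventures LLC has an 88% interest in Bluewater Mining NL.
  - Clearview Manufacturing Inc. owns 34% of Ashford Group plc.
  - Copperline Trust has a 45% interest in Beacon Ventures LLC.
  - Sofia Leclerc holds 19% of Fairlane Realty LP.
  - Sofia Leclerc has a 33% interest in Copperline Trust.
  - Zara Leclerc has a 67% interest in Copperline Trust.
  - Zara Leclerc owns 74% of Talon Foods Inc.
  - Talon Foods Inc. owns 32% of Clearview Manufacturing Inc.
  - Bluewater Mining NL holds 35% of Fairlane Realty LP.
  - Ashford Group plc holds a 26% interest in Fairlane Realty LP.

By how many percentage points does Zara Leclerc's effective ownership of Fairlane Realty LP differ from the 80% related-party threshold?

By parent–child attribution (R1), Zara Leclerc is treated as also owning Sofia Leclerc's interest in Copperline Trust, giving 67% + 33% = 100%.
By parent–child attribution (R1), Zara Leclerc is treated as also owning Sofia Leclerc's interest in Talon Foods Inc, giving 74% + 26% = 100%.
By parent–child attribution (R1), Zara Leclerc is treated as owning Sofia Leclerc's 19% interest in Fairlane Realty LP.
Chain via Copperline Trust → Beacon Ventures LLC → Bluewater Mining NL (R3): 100% × 45% × 88% × 35% = 13.86% of Fairlane Realty LP.
Chain via Talon Foods Inc. → Clearview Manufacturing Inc. → Ashford Group plc (R3): 100% × 32% × 34% × 26% = 2.8288% of Fairlane Realty LP.
Direct interest in Fairlane Realty LP: 19%.
Aggregating (R2): 13.86% + 2.8288% + 19% = 35.6888%.
35.6888% falls short of the 80% threshold by 44.3112 percentage points.

44.3112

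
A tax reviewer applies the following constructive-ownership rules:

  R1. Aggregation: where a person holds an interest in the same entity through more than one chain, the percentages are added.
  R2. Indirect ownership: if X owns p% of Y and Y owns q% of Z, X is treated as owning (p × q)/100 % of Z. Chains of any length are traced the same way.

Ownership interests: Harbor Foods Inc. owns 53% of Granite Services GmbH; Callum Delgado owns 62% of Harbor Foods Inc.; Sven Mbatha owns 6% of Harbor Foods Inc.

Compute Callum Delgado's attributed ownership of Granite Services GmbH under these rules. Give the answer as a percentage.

32.86%

Chain via Harbor Foods Inc. (R2): 62% × 53% = 32.86% of Granite Services GmbH.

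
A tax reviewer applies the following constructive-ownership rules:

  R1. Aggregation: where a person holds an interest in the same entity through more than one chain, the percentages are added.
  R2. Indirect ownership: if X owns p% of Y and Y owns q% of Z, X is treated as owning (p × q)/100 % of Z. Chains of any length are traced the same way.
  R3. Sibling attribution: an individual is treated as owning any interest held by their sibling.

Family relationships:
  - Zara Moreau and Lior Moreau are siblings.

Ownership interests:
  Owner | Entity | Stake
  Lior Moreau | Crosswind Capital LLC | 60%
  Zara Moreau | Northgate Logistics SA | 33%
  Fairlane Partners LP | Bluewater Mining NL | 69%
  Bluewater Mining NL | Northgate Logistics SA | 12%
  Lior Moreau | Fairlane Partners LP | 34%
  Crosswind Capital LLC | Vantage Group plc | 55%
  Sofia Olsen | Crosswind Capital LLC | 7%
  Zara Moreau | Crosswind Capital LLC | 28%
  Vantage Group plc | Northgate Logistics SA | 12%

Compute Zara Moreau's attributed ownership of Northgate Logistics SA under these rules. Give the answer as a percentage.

41.6232%

By sibling attribution (R3), Zara Moreau is treated as also owning Lior Moreau's interest in Crosswind Capital LLC, giving 28% + 60% = 88%.
By sibling attribution (R3), Zara Moreau is treated as owning Lior Moreau's 34% interest in Fairlane Partners LP.
Chain via Crosswind Capital LLC → Vantage Group plc (R2): 88% × 55% × 12% = 5.808% of Northgate Logistics SA.
Direct interest in Northgate Logistics SA: 33%.
Chain via Fairlane Partners LP → Bluewater Mining NL (R2): 34% × 69% × 12% = 2.8152% of Northgate Logistics SA.
Aggregating (R1): 5.808% + 33% + 2.8152% = 41.6232%.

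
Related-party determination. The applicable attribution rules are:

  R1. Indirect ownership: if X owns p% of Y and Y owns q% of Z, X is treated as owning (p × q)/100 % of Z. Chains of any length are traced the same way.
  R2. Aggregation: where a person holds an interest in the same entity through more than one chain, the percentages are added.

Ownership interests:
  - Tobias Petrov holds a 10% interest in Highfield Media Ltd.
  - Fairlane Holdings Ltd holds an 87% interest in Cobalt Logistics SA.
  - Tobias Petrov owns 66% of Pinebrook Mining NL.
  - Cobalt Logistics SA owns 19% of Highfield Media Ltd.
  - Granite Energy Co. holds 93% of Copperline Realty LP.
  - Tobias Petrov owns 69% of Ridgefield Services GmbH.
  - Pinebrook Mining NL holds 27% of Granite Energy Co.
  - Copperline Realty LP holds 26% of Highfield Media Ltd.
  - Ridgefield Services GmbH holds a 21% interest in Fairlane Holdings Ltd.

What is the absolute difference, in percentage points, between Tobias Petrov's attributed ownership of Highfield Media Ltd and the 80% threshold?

63.295927

Chain via Pinebrook Mining NL → Granite Energy Co. → Copperline Realty LP (R1): 66% × 27% × 93% × 26% = 4.308876% of Highfield Media Ltd.
Chain via Ridgefield Services GmbH → Fairlane Holdings Ltd → Cobalt Logistics SA (R1): 69% × 21% × 87% × 19% = 2.395197% of Highfield Media Ltd.
Direct interest in Highfield Media Ltd: 10%.
Aggregating (R2): 4.308876% + 2.395197% + 10% = 16.704073%.
16.704073% falls short of the 80% threshold by 63.295927 percentage points.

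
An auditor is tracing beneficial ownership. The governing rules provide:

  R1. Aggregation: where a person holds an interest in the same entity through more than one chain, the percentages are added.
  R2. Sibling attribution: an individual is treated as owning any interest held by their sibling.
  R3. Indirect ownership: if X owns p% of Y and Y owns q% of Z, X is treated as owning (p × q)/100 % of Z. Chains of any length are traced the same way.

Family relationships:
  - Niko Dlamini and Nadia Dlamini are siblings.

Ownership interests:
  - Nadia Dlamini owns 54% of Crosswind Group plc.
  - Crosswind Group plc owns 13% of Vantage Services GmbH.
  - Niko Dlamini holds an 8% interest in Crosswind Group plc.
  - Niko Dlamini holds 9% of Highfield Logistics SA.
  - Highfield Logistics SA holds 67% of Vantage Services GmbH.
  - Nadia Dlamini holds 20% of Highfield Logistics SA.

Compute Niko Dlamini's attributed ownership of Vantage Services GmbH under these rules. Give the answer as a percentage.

By sibling attribution (R2), Niko Dlamini is treated as also owning Nadia Dlamini's interest in Crosswind Group plc, giving 8% + 54% = 62%.
By sibling attribution (R2), Niko Dlamini is treated as also owning Nadia Dlamini's interest in Highfield Logistics SA, giving 9% + 20% = 29%.
Chain via Crosswind Group plc (R3): 62% × 13% = 8.06% of Vantage Services GmbH.
Chain via Highfield Logistics SA (R3): 29% × 67% = 19.43% of Vantage Services GmbH.
Aggregating (R1): 8.06% + 19.43% = 27.49%.

27.49%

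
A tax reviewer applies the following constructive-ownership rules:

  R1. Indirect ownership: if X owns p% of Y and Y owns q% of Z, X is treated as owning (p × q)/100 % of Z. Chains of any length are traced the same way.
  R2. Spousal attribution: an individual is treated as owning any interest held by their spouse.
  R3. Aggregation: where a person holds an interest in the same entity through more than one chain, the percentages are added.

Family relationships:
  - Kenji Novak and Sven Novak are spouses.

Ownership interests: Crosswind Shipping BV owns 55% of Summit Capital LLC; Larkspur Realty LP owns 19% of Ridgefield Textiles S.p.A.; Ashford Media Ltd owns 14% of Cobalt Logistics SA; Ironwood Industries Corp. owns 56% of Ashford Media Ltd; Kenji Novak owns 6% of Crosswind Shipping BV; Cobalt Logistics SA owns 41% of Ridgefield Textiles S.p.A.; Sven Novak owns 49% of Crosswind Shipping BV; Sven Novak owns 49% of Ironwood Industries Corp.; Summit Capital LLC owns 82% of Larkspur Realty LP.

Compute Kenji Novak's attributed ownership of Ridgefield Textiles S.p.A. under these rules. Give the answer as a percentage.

By spousal attribution (R2), Kenji Novak is treated as also owning Sven Novak's interest in Crosswind Shipping BV, giving 6% + 49% = 55%.
By spousal attribution (R2), Kenji Novak is treated as owning Sven Novak's 49% interest in Ironwood Industries Corp.
Chain via Crosswind Shipping BV → Summit Capital LLC → Larkspur Realty LP (R1): 55% × 55% × 82% × 19% = 4.71295% of Ridgefield Textiles S.p.A.
Chain via Ironwood Industries Corp. → Ashford Media Ltd → Cobalt Logistics SA (R1): 49% × 56% × 14% × 41% = 1.575056% of Ridgefield Textiles S.p.A.
Aggregating (R3): 4.71295% + 1.575056% = 6.288006%.

6.288006%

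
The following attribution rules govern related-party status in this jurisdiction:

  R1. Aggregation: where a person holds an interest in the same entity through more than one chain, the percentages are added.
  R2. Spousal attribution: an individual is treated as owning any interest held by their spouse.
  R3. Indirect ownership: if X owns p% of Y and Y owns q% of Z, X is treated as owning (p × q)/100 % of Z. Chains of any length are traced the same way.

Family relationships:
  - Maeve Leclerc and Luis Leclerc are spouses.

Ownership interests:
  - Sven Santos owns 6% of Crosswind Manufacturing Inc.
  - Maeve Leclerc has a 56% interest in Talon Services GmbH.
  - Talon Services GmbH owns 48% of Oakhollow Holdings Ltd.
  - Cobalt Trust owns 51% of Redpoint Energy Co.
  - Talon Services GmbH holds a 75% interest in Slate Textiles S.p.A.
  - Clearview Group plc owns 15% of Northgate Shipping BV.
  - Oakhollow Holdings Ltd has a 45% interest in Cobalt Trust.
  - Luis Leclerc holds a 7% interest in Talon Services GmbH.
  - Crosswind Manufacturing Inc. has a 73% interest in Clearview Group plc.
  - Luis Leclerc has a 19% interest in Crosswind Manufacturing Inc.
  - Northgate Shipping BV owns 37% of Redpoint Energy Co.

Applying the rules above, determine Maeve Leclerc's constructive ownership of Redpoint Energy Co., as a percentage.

7.709865%

By spousal attribution (R2), Maeve Leclerc is treated as also owning Luis Leclerc's interest in Talon Services GmbH, giving 56% + 7% = 63%.
By spousal attribution (R2), Maeve Leclerc is treated as owning Luis Leclerc's 19% interest in Crosswind Manufacturing Inc.
Chain via Talon Services GmbH → Oakhollow Holdings Ltd → Cobalt Trust (R3): 63% × 48% × 45% × 51% = 6.94008% of Redpoint Energy Co.
Chain via Crosswind Manufacturing Inc. → Clearview Group plc → Northgate Shipping BV (R3): 19% × 73% × 15% × 37% = 0.769785% of Redpoint Energy Co.
Aggregating (R1): 6.94008% + 0.769785% = 7.709865%.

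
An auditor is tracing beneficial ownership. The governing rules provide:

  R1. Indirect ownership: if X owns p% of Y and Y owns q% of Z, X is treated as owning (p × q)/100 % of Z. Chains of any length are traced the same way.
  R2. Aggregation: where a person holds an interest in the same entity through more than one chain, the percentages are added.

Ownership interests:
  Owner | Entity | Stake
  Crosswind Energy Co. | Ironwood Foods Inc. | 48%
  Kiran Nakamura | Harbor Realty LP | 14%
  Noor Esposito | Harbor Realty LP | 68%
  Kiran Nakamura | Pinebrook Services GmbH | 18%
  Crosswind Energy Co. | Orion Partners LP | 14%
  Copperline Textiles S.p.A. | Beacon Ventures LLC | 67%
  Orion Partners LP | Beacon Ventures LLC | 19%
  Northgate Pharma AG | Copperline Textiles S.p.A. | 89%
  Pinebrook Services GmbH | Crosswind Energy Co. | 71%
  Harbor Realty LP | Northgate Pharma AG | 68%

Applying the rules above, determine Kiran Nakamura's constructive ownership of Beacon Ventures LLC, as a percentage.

Chain via Pinebrook Services GmbH → Crosswind Energy Co. → Orion Partners LP (R1): 18% × 71% × 14% × 19% = 0.339948% of Beacon Ventures LLC.
Chain via Harbor Realty LP → Northgate Pharma AG → Copperline Textiles S.p.A. (R1): 14% × 68% × 89% × 67% = 5.676776% of Beacon Ventures LLC.
Aggregating (R2): 0.339948% + 5.676776% = 6.016724%.

6.016724%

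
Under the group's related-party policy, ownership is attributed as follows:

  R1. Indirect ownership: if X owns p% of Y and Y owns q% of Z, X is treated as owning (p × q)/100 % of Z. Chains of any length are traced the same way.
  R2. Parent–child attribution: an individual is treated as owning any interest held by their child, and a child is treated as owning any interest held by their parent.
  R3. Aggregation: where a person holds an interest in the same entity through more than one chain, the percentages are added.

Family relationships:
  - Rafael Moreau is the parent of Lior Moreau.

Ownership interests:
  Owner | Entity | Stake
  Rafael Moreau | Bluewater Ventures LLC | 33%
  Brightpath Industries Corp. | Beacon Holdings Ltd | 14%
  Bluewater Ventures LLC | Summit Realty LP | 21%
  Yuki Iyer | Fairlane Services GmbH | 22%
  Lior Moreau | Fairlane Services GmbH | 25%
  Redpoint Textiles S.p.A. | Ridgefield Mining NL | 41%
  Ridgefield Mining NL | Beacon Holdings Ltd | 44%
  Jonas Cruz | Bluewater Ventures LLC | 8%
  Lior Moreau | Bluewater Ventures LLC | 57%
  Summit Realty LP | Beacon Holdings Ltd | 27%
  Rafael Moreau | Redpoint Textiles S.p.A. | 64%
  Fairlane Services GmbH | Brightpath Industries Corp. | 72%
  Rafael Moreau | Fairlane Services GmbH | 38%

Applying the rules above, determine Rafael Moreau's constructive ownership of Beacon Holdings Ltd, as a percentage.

22.999%

By parent–child attribution (R2), Rafael Moreau is treated as also owning Lior Moreau's interest in Fairlane Services GmbH, giving 38% + 25% = 63%.
By parent–child attribution (R2), Rafael Moreau is treated as also owning Lior Moreau's interest in Bluewater Ventures LLC, giving 33% + 57% = 90%.
Chain via Redpoint Textiles S.p.A. → Ridgefield Mining NL (R1): 64% × 41% × 44% = 11.5456% of Beacon Holdings Ltd.
Chain via Fairlane Services GmbH → Brightpath Industries Corp. (R1): 63% × 72% × 14% = 6.3504% of Beacon Holdings Ltd.
Chain via Bluewater Ventures LLC → Summit Realty LP (R1): 90% × 21% × 27% = 5.103% of Beacon Holdings Ltd.
Aggregating (R3): 11.5456% + 6.3504% + 5.103% = 22.999%.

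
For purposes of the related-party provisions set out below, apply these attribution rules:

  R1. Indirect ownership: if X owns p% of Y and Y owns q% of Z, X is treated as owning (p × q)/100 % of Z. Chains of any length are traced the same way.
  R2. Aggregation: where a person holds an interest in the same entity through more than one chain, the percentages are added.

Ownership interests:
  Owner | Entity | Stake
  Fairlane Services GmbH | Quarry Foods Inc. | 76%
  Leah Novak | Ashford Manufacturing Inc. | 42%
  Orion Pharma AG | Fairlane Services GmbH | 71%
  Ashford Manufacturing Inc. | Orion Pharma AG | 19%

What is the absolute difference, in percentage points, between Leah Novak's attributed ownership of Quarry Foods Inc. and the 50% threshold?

45.693992

Chain via Ashford Manufacturing Inc. → Orion Pharma AG → Fairlane Services GmbH (R1): 42% × 19% × 71% × 76% = 4.306008% of Quarry Foods Inc.
4.306008% falls short of the 50% threshold by 45.693992 percentage points.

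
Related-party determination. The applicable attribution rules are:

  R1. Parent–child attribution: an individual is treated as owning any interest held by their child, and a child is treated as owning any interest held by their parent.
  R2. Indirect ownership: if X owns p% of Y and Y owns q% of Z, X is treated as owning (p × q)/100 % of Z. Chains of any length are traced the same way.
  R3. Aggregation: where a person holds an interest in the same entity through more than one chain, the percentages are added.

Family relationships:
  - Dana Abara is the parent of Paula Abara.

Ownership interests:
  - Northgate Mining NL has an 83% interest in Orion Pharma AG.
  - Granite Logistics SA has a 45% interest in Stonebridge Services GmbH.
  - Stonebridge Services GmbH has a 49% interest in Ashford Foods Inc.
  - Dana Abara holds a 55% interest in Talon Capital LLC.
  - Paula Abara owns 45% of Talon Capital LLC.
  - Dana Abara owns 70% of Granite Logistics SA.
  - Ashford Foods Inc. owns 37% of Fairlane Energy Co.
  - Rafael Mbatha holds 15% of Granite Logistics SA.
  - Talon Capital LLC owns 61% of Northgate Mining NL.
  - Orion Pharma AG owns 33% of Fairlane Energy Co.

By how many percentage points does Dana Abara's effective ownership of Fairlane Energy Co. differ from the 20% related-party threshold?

2.41885

By parent–child attribution (R1), Dana Abara is treated as also owning Paula Abara's interest in Talon Capital LLC, giving 55% + 45% = 100%.
Chain via Granite Logistics SA → Stonebridge Services GmbH → Ashford Foods Inc. (R2): 70% × 45% × 49% × 37% = 5.71095% of Fairlane Energy Co.
Chain via Talon Capital LLC → Northgate Mining NL → Orion Pharma AG (R2): 100% × 61% × 83% × 33% = 16.7079% of Fairlane Energy Co.
Aggregating (R3): 5.71095% + 16.7079% = 22.41885%.
22.41885% exceeds the 20% threshold by 2.41885 percentage points.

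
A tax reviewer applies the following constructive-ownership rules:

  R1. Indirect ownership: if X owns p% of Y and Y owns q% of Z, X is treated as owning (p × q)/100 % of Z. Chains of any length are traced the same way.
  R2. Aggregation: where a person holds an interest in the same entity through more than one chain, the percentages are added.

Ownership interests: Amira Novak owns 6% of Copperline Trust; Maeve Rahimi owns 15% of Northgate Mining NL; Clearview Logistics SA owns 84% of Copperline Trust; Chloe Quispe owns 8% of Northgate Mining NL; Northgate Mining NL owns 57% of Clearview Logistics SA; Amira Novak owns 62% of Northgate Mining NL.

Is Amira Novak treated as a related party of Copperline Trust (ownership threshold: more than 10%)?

Chain via Northgate Mining NL → Clearview Logistics SA (R1): 62% × 57% × 84% = 29.6856% of Copperline Trust.
Direct interest in Copperline Trust: 6%.
Aggregating (R2): 29.6856% + 6% = 35.6856%.
35.6856% exceeds the 10% threshold, so Amira is a related party to Copperline Trust.

Yes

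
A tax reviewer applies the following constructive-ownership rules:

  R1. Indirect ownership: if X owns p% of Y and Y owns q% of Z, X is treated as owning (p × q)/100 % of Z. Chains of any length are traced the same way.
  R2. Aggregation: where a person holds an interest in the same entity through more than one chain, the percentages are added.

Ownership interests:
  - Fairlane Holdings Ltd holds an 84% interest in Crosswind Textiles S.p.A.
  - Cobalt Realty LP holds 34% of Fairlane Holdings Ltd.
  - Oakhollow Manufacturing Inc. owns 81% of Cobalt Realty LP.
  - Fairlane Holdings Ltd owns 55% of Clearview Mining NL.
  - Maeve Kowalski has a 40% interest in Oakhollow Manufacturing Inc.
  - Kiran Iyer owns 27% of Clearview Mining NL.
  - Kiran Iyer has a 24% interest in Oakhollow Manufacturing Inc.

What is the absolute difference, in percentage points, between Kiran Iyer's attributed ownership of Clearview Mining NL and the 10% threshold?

Chain via Oakhollow Manufacturing Inc. → Cobalt Realty LP → Fairlane Holdings Ltd (R1): 24% × 81% × 34% × 55% = 3.63528% of Clearview Mining NL.
Direct interest in Clearview Mining NL: 27%.
Aggregating (R2): 3.63528% + 27% = 30.63528%.
30.63528% exceeds the 10% threshold by 20.63528 percentage points.

20.63528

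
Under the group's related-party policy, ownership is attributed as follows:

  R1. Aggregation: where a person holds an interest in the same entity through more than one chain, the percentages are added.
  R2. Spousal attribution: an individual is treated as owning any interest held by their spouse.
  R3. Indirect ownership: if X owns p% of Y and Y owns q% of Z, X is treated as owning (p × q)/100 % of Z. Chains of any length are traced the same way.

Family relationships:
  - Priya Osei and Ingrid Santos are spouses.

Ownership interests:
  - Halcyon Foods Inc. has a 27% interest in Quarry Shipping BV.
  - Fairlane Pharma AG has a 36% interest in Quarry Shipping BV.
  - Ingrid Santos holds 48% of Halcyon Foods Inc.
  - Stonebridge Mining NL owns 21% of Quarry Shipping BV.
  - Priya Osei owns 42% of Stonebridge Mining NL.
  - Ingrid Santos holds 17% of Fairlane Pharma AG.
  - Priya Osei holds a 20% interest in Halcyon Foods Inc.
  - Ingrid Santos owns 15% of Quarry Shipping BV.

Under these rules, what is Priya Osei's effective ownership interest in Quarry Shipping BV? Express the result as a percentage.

By spousal attribution (R2), Priya Osei is treated as also owning Ingrid Santos's interest in Halcyon Foods Inc, giving 20% + 48% = 68%.
By spousal attribution (R2), Priya Osei is treated as owning Ingrid Santos's 17% interest in Fairlane Pharma AG.
By spousal attribution (R2), Priya Osei is treated as owning Ingrid Santos's 15% interest in Quarry Shipping BV.
Chain via Halcyon Foods Inc. (R3): 68% × 27% = 18.36% of Quarry Shipping BV.
Chain via Stonebridge Mining NL (R3): 42% × 21% = 8.82% of Quarry Shipping BV.
Chain via Fairlane Pharma AG (R3): 17% × 36% = 6.12% of Quarry Shipping BV.
Direct interest in Quarry Shipping BV: 15%.
Aggregating (R1): 18.36% + 8.82% + 6.12% + 15% = 48.3%.

48.3%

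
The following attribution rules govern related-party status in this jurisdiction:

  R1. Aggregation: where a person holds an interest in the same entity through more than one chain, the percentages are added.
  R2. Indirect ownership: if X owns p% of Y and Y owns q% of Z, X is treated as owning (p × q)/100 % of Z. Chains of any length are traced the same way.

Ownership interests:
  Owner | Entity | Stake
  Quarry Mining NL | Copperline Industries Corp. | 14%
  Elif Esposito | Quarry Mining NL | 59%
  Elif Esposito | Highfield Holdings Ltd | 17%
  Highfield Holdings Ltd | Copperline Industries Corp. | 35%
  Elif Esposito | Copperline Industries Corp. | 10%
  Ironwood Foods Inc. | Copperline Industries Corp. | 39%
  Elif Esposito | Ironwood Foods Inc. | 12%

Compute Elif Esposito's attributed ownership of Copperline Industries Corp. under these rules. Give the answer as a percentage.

28.89%

Chain via Quarry Mining NL (R2): 59% × 14% = 8.26% of Copperline Industries Corp.
Chain via Ironwood Foods Inc. (R2): 12% × 39% = 4.68% of Copperline Industries Corp.
Chain via Highfield Holdings Ltd (R2): 17% × 35% = 5.95% of Copperline Industries Corp.
Direct interest in Copperline Industries Corp: 10%.
Aggregating (R1): 8.26% + 4.68% + 5.95% + 10% = 28.89%.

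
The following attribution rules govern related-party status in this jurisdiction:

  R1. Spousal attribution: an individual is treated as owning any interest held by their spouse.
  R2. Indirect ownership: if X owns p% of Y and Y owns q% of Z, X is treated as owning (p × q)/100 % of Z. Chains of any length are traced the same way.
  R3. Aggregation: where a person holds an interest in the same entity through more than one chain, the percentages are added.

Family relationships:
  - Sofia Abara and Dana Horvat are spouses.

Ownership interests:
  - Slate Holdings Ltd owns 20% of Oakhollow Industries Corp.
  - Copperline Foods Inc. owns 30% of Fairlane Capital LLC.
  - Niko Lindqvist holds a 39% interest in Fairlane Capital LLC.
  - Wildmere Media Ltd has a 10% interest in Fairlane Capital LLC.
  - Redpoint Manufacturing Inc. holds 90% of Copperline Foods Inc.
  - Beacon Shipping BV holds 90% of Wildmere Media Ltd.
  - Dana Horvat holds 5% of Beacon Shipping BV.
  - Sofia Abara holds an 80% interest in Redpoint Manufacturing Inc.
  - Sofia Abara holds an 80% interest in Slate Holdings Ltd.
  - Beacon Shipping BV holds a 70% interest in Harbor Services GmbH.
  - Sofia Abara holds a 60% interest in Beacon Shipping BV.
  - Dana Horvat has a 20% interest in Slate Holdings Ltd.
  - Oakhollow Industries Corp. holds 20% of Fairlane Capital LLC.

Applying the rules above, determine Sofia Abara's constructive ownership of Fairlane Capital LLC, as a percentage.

By spousal attribution (R1), Sofia Abara is treated as also owning Dana Horvat's interest in Slate Holdings Ltd, giving 80% + 20% = 100%.
By spousal attribution (R1), Sofia Abara is treated as also owning Dana Horvat's interest in Beacon Shipping BV, giving 60% + 5% = 65%.
Chain via Slate Holdings Ltd → Oakhollow Industries Corp. (R2): 100% × 20% × 20% = 4% of Fairlane Capital LLC.
Chain via Beacon Shipping BV → Wildmere Media Ltd (R2): 65% × 90% × 10% = 5.85% of Fairlane Capital LLC.
Chain via Redpoint Manufacturing Inc. → Copperline Foods Inc. (R2): 80% × 90% × 30% = 21.6% of Fairlane Capital LLC.
Aggregating (R3): 4% + 5.85% + 21.6% = 31.45%.

31.45%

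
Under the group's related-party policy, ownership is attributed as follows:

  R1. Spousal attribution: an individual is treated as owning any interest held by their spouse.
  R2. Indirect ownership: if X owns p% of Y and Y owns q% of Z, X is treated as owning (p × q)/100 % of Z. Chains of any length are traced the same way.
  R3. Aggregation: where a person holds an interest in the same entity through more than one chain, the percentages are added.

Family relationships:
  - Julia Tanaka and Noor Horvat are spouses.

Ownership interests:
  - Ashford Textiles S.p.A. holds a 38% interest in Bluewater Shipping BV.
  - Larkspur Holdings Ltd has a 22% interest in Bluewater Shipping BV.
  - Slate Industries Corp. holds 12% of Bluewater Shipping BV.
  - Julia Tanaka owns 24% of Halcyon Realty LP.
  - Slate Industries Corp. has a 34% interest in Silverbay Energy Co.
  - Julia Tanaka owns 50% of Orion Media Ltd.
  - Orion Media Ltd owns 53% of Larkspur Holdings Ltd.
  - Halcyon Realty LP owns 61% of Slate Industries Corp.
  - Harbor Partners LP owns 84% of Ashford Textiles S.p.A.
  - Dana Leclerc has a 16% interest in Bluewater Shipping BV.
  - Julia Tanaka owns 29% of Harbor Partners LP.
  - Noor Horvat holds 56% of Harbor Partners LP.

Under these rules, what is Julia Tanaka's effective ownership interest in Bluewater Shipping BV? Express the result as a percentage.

By spousal attribution (R1), Julia Tanaka is treated as also owning Noor Horvat's interest in Harbor Partners LP, giving 29% + 56% = 85%.
Chain via Harbor Partners LP → Ashford Textiles S.p.A. (R2): 85% × 84% × 38% = 27.132% of Bluewater Shipping BV.
Chain via Halcyon Realty LP → Slate Industries Corp. (R2): 24% × 61% × 12% = 1.7568% of Bluewater Shipping BV.
Chain via Orion Media Ltd → Larkspur Holdings Ltd (R2): 50% × 53% × 22% = 5.83% of Bluewater Shipping BV.
Aggregating (R3): 27.132% + 1.7568% + 5.83% = 34.7188%.

34.7188%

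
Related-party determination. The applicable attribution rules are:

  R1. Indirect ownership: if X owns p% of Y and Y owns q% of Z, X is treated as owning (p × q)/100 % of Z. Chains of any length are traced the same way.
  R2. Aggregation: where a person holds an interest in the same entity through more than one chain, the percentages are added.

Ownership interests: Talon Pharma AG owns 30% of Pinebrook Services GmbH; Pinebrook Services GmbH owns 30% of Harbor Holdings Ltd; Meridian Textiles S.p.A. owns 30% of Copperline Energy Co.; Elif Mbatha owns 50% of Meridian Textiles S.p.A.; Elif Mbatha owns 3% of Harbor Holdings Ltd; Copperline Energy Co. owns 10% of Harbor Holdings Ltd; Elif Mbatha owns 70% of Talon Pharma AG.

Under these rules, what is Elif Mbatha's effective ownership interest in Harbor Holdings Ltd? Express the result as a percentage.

Chain via Meridian Textiles S.p.A. → Copperline Energy Co. (R1): 50% × 30% × 10% = 1.5% of Harbor Holdings Ltd.
Chain via Talon Pharma AG → Pinebrook Services GmbH (R1): 70% × 30% × 30% = 6.3% of Harbor Holdings Ltd.
Direct interest in Harbor Holdings Ltd: 3%.
Aggregating (R2): 1.5% + 6.3% + 3% = 10.8%.

10.8%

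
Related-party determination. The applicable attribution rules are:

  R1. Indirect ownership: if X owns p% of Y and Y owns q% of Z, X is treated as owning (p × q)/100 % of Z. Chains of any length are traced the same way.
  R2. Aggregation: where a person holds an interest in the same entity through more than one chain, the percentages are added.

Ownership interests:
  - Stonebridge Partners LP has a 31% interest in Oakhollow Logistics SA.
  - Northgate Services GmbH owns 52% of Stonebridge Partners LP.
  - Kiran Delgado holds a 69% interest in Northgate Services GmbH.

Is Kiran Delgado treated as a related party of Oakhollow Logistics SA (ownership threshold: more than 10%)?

Yes

Chain via Northgate Services GmbH → Stonebridge Partners LP (R1): 69% × 52% × 31% = 11.1228% of Oakhollow Logistics SA.
11.1228% exceeds the 10% threshold, so Kiran is a related party to Oakhollow Logistics SA.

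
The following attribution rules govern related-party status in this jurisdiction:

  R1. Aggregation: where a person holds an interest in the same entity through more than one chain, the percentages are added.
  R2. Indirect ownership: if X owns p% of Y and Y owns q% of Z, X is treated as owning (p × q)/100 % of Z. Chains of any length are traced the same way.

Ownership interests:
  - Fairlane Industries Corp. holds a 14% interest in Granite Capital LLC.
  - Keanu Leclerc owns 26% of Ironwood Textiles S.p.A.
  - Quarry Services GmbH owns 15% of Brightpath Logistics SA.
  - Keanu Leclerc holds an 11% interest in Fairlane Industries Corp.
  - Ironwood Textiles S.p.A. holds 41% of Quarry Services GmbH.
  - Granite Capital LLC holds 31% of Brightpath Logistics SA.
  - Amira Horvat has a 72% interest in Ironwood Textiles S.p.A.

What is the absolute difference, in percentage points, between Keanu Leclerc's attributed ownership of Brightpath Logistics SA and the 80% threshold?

Chain via Ironwood Textiles S.p.A. → Quarry Services GmbH (R2): 26% × 41% × 15% = 1.599% of Brightpath Logistics SA.
Chain via Fairlane Industries Corp. → Granite Capital LLC (R2): 11% × 14% × 31% = 0.4774% of Brightpath Logistics SA.
Aggregating (R1): 1.599% + 0.4774% = 2.0764%.
2.0764% falls short of the 80% threshold by 77.9236 percentage points.

77.9236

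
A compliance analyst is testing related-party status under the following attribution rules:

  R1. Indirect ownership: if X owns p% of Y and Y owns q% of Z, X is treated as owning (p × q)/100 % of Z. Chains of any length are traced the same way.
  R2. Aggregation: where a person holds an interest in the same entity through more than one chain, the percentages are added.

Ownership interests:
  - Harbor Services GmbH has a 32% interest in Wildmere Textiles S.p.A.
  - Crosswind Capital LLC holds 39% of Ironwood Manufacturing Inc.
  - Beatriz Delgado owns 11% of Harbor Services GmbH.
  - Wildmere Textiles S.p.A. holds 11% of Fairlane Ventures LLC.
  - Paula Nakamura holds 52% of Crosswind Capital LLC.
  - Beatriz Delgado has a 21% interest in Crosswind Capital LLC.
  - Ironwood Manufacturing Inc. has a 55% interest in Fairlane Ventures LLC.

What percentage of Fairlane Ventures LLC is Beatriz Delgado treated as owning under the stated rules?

4.8917%

Chain via Harbor Services GmbH → Wildmere Textiles S.p.A. (R1): 11% × 32% × 11% = 0.3872% of Fairlane Ventures LLC.
Chain via Crosswind Capital LLC → Ironwood Manufacturing Inc. (R1): 21% × 39% × 55% = 4.5045% of Fairlane Ventures LLC.
Aggregating (R2): 0.3872% + 4.5045% = 4.8917%.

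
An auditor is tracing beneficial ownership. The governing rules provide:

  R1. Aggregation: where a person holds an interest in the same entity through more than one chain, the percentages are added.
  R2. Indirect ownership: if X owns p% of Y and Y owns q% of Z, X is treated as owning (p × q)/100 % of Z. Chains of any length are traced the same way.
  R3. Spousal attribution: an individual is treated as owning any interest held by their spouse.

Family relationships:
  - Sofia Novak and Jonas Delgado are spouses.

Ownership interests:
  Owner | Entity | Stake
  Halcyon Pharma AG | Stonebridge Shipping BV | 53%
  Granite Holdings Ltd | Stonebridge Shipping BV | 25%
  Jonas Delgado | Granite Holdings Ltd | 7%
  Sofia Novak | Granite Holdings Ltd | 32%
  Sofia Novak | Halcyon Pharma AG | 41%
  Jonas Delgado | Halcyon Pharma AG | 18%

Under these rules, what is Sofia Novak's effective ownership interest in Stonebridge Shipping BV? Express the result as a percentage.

41.02%

By spousal attribution (R3), Sofia Novak is treated as also owning Jonas Delgado's interest in Halcyon Pharma AG, giving 41% + 18% = 59%.
By spousal attribution (R3), Sofia Novak is treated as also owning Jonas Delgado's interest in Granite Holdings Ltd, giving 32% + 7% = 39%.
Chain via Halcyon Pharma AG (R2): 59% × 53% = 31.27% of Stonebridge Shipping BV.
Chain via Granite Holdings Ltd (R2): 39% × 25% = 9.75% of Stonebridge Shipping BV.
Aggregating (R1): 31.27% + 9.75% = 41.02%.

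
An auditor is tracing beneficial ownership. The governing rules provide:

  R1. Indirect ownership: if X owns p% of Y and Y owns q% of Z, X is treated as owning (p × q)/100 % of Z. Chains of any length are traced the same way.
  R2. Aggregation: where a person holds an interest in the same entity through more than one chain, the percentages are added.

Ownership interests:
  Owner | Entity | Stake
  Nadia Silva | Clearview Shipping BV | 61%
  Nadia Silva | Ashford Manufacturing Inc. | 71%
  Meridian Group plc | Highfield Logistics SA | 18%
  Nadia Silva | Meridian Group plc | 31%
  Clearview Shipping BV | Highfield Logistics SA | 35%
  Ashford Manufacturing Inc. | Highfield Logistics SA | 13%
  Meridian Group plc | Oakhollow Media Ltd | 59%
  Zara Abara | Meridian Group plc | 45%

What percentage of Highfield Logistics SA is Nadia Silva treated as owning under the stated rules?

Chain via Clearview Shipping BV (R1): 61% × 35% = 21.35% of Highfield Logistics SA.
Chain via Meridian Group plc (R1): 31% × 18% = 5.58% of Highfield Logistics SA.
Chain via Ashford Manufacturing Inc. (R1): 71% × 13% = 9.23% of Highfield Logistics SA.
Aggregating (R2): 21.35% + 5.58% + 9.23% = 36.16%.

36.16%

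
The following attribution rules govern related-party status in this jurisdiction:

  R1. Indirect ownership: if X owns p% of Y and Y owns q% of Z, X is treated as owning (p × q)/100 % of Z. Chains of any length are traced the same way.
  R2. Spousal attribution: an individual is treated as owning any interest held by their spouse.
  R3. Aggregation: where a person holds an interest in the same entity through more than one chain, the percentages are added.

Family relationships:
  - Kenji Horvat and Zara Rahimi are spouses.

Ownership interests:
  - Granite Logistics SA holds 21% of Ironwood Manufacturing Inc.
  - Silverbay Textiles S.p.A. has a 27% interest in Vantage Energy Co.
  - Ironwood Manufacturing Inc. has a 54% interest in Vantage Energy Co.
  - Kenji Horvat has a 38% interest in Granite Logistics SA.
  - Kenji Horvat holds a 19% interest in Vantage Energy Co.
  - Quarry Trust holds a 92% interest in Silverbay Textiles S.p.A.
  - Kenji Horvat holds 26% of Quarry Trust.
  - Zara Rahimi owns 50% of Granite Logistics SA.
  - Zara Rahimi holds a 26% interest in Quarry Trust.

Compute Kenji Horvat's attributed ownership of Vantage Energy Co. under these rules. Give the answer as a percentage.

41.896%

By spousal attribution (R2), Kenji Horvat is treated as also owning Zara Rahimi's interest in Granite Logistics SA, giving 38% + 50% = 88%.
By spousal attribution (R2), Kenji Horvat is treated as also owning Zara Rahimi's interest in Quarry Trust, giving 26% + 26% = 52%.
Chain via Granite Logistics SA → Ironwood Manufacturing Inc. (R1): 88% × 21% × 54% = 9.9792% of Vantage Energy Co.
Chain via Quarry Trust → Silverbay Textiles S.p.A. (R1): 52% × 92% × 27% = 12.9168% of Vantage Energy Co.
Direct interest in Vantage Energy Co: 19%.
Aggregating (R3): 9.9792% + 12.9168% + 19% = 41.896%.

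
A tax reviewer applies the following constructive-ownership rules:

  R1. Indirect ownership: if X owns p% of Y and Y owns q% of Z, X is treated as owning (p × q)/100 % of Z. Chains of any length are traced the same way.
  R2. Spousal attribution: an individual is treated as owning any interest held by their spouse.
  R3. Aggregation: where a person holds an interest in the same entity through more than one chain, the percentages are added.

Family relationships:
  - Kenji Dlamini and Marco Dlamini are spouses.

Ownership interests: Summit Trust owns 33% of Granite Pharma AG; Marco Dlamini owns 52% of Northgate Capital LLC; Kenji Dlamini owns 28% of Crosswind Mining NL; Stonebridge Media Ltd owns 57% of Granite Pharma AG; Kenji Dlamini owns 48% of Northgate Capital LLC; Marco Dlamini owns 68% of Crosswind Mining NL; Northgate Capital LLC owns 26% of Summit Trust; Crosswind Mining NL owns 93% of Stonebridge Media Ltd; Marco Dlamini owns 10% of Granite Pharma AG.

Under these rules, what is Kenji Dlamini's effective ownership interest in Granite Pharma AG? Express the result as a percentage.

69.4696%

By spousal attribution (R2), Kenji Dlamini is treated as also owning Marco Dlamini's interest in Northgate Capital LLC, giving 48% + 52% = 100%.
By spousal attribution (R2), Kenji Dlamini is treated as also owning Marco Dlamini's interest in Crosswind Mining NL, giving 28% + 68% = 96%.
By spousal attribution (R2), Kenji Dlamini is treated as owning Marco Dlamini's 10% interest in Granite Pharma AG.
Chain via Northgate Capital LLC → Summit Trust (R1): 100% × 26% × 33% = 8.58% of Granite Pharma AG.
Chain via Crosswind Mining NL → Stonebridge Media Ltd (R1): 96% × 93% × 57% = 50.8896% of Granite Pharma AG.
Direct interest in Granite Pharma AG: 10%.
Aggregating (R3): 8.58% + 50.8896% + 10% = 69.4696%.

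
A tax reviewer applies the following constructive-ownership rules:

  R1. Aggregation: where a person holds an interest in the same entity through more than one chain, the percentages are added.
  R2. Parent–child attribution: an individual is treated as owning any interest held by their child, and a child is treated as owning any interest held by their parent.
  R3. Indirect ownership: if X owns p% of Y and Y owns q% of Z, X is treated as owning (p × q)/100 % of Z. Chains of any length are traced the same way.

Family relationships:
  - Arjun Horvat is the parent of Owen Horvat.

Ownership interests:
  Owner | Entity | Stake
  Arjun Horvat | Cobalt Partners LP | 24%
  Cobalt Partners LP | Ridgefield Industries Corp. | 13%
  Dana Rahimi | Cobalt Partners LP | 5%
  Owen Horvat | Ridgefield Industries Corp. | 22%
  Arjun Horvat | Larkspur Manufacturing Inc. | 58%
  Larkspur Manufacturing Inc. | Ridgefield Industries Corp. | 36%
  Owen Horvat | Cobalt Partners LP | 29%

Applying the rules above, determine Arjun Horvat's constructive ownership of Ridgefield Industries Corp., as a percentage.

49.77%

By parent–child attribution (R2), Arjun Horvat is treated as also owning Owen Horvat's interest in Cobalt Partners LP, giving 24% + 29% = 53%.
By parent–child attribution (R2), Arjun Horvat is treated as owning Owen Horvat's 22% interest in Ridgefield Industries Corp.
Chain via Larkspur Manufacturing Inc. (R3): 58% × 36% = 20.88% of Ridgefield Industries Corp.
Chain via Cobalt Partners LP (R3): 53% × 13% = 6.89% of Ridgefield Industries Corp.
Direct interest in Ridgefield Industries Corp: 22%.
Aggregating (R1): 20.88% + 6.89% + 22% = 49.77%.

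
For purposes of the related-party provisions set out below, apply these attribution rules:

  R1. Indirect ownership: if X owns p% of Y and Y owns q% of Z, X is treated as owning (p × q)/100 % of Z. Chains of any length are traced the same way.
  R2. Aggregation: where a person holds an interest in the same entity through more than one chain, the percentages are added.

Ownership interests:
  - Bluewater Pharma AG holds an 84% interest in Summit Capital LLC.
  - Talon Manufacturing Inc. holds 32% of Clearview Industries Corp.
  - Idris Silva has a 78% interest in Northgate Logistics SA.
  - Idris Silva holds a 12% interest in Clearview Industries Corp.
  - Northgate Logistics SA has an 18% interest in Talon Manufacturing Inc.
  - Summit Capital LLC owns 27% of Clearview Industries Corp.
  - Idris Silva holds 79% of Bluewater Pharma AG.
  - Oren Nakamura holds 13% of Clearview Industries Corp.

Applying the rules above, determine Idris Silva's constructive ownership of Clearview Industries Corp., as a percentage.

Chain via Bluewater Pharma AG → Summit Capital LLC (R1): 79% × 84% × 27% = 17.9172% of Clearview Industries Corp.
Chain via Northgate Logistics SA → Talon Manufacturing Inc. (R1): 78% × 18% × 32% = 4.4928% of Clearview Industries Corp.
Direct interest in Clearview Industries Corp: 12%.
Aggregating (R2): 17.9172% + 4.4928% + 12% = 34.41%.

34.41%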